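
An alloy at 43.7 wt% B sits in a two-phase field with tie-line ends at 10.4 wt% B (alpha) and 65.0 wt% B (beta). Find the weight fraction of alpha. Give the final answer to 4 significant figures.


f_alpha = (C_beta - C0) / (C_beta - C_alpha)
f_alpha = (65.0 - 43.7) / (65.0 - 10.4)
f_alpha = 0.3901


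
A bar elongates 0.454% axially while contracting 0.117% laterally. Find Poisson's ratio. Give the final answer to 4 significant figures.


nu = -epsilon_lat / epsilon_axial
Lateral strain is contraction (negative), so using magnitudes:
nu = 0.117 / 0.454
nu = 0.2577


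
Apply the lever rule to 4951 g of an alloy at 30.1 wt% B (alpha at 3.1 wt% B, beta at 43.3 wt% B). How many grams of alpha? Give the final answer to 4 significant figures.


f_alpha = (C_beta - C0) / (C_beta - C_alpha)
f_alpha = (43.3 - 30.1) / (43.3 - 3.1) = 0.328358
m_alpha = f_alpha * m_total = 0.328358 * 4951 = 1626 g


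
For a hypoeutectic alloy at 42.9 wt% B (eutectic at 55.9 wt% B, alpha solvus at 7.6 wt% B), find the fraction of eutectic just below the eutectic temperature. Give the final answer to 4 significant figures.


f_primary = (C_e - C0) / (C_e - C_alpha_max)
f_primary = (55.9 - 42.9) / (55.9 - 7.6)
f_primary = 0.269151
f_eutectic = 1 - 0.269151 = 0.7308


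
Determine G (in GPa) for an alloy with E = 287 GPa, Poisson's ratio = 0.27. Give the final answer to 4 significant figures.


G = E / (2*(1+nu))
G = 287 / (2*(1+0.27))
G = 113 GPa


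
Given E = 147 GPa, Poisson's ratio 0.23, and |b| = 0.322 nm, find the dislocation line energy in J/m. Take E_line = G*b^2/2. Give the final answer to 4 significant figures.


Step 1: G = E / (2*(1+nu))
G = 147 / (2*(1+0.23)) = 59.7561 GPa = 5.97561e+10 Pa
Step 2: E_line = G*b^2/2
b = 0.322 nm = 3.22e-10 m
E_line = 0.5 * 5.97561e+10 * (3.22e-10)^2 = 3.098e-09 J/m


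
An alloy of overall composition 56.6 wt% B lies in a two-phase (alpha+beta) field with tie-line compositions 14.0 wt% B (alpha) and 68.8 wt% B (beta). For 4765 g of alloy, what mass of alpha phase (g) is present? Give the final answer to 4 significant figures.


f_alpha = (C_beta - C0) / (C_beta - C_alpha)
f_alpha = (68.8 - 56.6) / (68.8 - 14.0) = 0.222628
m_alpha = f_alpha * m_total = 0.222628 * 4765 = 1061 g


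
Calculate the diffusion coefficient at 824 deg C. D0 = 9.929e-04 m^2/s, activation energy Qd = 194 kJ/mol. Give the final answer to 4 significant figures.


D = D0 * exp(-Qd / (R*T))
T = 1097.15 K
D = 9.929e-04 * exp(-194e3 / (8.314 * 1097.15))
D = 5.759e-13 m^2/s


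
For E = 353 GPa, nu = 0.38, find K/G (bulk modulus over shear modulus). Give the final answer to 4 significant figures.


G = E / (2*(1+nu))
G = 353 / (2*(1+0.38)) = 127.899 GPa
K = E / (3*(1-2*nu))
K = 353 / (3*(1-2*0.38)) = 490.278 GPa
K/G = 490.278 / 127.899 = 3.833


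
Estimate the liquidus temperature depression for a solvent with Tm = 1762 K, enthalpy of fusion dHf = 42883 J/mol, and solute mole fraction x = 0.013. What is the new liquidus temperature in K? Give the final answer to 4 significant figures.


dT = R*Tm^2*x / dHf
dT = 8.314 * 1762^2 * 0.013 / 42883
dT = 7.82492 K
T_new = 1762 - 7.82492 = 1754 K


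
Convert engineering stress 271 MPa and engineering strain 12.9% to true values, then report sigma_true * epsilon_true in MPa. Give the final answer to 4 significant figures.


sigma_true = sigma_eng * (1 + epsilon_eng)
sigma_true = 271 * (1 + 0.129) = 305.959 MPa
epsilon_true = ln(1 + epsilon_eng)
epsilon_true = ln(1 + 0.129) = 0.121332
sigma_true * epsilon_true = 305.959 * 0.121332 = 37.12 MPa


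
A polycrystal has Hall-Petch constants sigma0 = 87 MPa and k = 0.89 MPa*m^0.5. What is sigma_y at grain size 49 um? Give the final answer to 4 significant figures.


sigma_y = sigma0 + k / sqrt(d)
d = 49 um = 4.9e-05 m
sigma_y = 87 + 0.89 / sqrt(4.9e-05)
sigma_y = 214.1 MPa


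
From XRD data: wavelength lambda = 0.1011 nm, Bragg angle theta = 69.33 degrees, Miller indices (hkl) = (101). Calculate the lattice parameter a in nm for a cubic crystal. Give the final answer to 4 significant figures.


d = lambda / (2*sin(theta))
d = 0.1011 / (2*sin(69.33 deg))
d = 0.0540278 nm
a = d * sqrt(h^2+k^2+l^2) = 0.0540278 * sqrt(2)
a = 0.07641 nm


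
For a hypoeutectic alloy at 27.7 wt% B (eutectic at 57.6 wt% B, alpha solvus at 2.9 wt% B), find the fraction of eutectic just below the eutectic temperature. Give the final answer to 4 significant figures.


f_primary = (C_e - C0) / (C_e - C_alpha_max)
f_primary = (57.6 - 27.7) / (57.6 - 2.9)
f_primary = 0.546618
f_eutectic = 1 - 0.546618 = 0.4534


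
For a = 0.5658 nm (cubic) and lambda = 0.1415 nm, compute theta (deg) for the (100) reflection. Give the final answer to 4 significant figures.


d = a / sqrt(h^2+k^2+l^2)
d = 0.5658 / sqrt(1) = 0.5658 nm
lambda = 2*d*sin(theta)  =>  sin(theta) = lambda / (2*d)
sin(theta) = 0.1415 / (2 * 0.5658) = 0.125044
theta = 7.183 deg


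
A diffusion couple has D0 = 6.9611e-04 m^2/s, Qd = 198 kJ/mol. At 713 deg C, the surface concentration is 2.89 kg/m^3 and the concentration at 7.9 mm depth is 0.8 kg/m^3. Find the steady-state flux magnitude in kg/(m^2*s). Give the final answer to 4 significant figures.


Step 1: D = D0 * exp(-Qd/(R*T))
T = 713 + 273.15 = 986.15 K
D = 6.9611e-04 * exp(-198e3 / (8.314 * 986.15)) = 2.26248e-14 m^2/s
Step 2: J = D * (C1 - C2) / dx
J = 2.26248e-14 * (2.89 - 0.8) / 7.9e-03
J = 5.986e-12 kg/(m^2*s)


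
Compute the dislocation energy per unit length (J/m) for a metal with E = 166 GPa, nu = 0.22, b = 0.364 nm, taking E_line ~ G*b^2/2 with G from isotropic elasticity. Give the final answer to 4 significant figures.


Step 1: G = E / (2*(1+nu))
G = 166 / (2*(1+0.22)) = 68.0328 GPa = 6.80328e+10 Pa
Step 2: E_line = G*b^2/2
b = 0.364 nm = 3.64e-10 m
E_line = 0.5 * 6.80328e+10 * (3.64e-10)^2 = 4.507e-09 J/m


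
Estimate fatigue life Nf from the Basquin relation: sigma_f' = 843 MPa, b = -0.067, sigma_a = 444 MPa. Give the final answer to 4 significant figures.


sigma_a = sigma_f' * (2*Nf)^b
2*Nf = (sigma_a / sigma_f')^(1/b)
2*Nf = (444 / 843)^(1/-0.067)
2*Nf = 14318.2
Nf = 7159 cycles


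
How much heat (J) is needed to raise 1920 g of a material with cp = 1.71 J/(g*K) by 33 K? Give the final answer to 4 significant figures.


Q = m * cp * dT
Q = 1920 * 1.71 * 33
Q = 108300 J


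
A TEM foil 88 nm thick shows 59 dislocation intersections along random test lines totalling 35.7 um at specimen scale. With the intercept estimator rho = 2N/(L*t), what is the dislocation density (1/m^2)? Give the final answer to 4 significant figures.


rho = 2N / (L * t)
L = 35.7 um = 3.57e-05 m, t = 88 nm = 8.8e-08 m
rho = 2 * 59 / (3.57e-05 * 8.8e-08)
rho = 3.756e+13 1/m^2


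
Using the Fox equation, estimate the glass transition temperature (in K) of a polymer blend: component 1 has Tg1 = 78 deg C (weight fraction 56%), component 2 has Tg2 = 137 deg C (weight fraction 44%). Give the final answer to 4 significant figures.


1/Tg = w1/Tg1 + w2/Tg2 (in Kelvin)
Tg1 = 351.15 K, Tg2 = 410.15 K
1/Tg = 0.56/351.15 + 0.44/410.15
Tg = 374.9 K


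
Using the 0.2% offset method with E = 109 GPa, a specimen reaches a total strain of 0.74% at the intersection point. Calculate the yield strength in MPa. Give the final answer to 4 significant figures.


Offset strain = 0.002
Elastic strain at yield = total_strain - offset = 7.4e-03 - 0.002 = 5.4e-03
sigma_y = E * elastic_strain = 109000 * 5.4e-03
sigma_y = 588.6 MPa


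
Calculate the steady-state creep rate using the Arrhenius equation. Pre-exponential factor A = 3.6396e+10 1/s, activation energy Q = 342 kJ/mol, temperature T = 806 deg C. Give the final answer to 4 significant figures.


rate = A * exp(-Q / (R*T))
T = 806 + 273.15 = 1079.15 K
rate = 3.6396e+10 * exp(-342e3 / (8.314 * 1079.15))
rate = 1.015e-06 1/s


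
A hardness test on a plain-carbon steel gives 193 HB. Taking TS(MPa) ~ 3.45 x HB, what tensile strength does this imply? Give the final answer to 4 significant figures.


TS (MPa) = 3.45 * HB
TS = 3.45 * 193
TS = 665.9 MPa


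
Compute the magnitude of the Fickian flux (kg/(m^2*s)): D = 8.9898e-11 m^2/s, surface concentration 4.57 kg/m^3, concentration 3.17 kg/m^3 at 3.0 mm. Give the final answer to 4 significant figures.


J = -D * (dC/dx) = D * (C1 - C2) / dx
J = 8.9898e-11 * (4.57 - 3.17) / 3e-03
J = 4.195e-08 kg/(m^2*s)


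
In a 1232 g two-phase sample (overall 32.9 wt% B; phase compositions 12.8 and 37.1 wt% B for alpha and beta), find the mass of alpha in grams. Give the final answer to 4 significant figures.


f_alpha = (C_beta - C0) / (C_beta - C_alpha)
f_alpha = (37.1 - 32.9) / (37.1 - 12.8) = 0.17284
m_alpha = f_alpha * m_total = 0.17284 * 1232 = 212.9 g


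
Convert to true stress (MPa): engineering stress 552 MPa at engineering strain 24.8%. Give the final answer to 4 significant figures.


sigma_true = sigma_eng * (1 + epsilon_eng)
sigma_true = 552 * (1 + 0.248)
sigma_true = 688.9 MPa


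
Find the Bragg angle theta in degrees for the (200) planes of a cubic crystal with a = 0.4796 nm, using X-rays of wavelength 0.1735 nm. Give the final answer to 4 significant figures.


d = a / sqrt(h^2+k^2+l^2)
d = 0.4796 / sqrt(4) = 0.2398 nm
lambda = 2*d*sin(theta)  =>  sin(theta) = lambda / (2*d)
sin(theta) = 0.1735 / (2 * 0.2398) = 0.36176
theta = 21.21 deg


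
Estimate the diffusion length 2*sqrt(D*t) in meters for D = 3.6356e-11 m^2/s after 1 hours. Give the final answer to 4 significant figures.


t = 1 hr = 3600 s
Diffusion length = 2*sqrt(D*t)
= 2*sqrt(3.6356e-11 * 3600)
= 7.236e-04 m


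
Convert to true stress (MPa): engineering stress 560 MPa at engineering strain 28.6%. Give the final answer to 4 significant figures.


sigma_true = sigma_eng * (1 + epsilon_eng)
sigma_true = 560 * (1 + 0.286)
sigma_true = 720.2 MPa


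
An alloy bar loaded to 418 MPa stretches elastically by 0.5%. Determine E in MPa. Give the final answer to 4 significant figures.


E = sigma / epsilon
epsilon = 0.5% = 5e-03
E = 418 / 5e-03
E = 83600 MPa


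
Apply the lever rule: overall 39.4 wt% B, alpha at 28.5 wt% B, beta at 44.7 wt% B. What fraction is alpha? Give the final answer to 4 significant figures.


f_alpha = (C_beta - C0) / (C_beta - C_alpha)
f_alpha = (44.7 - 39.4) / (44.7 - 28.5)
f_alpha = 0.3272


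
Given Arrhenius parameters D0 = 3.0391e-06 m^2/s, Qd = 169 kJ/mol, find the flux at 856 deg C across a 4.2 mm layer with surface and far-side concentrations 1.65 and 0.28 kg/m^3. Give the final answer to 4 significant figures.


Step 1: D = D0 * exp(-Qd/(R*T))
T = 856 + 273.15 = 1129.15 K
D = 3.0391e-06 * exp(-169e3 / (8.314 * 1129.15)) = 4.61847e-14 m^2/s
Step 2: J = D * (C1 - C2) / dx
J = 4.61847e-14 * (1.65 - 0.28) / 4.2e-03
J = 1.507e-11 kg/(m^2*s)


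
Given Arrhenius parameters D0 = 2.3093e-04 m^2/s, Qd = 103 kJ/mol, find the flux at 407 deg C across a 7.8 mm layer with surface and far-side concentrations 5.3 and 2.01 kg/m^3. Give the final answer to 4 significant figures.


Step 1: D = D0 * exp(-Qd/(R*T))
T = 407 + 273.15 = 680.15 K
D = 2.3093e-04 * exp(-103e3 / (8.314 * 680.15)) = 2.83745e-12 m^2/s
Step 2: J = D * (C1 - C2) / dx
J = 2.83745e-12 * (5.3 - 2.01) / 7.8e-03
J = 1.197e-09 kg/(m^2*s)


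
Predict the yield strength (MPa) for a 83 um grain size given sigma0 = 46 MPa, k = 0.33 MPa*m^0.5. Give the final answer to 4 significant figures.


sigma_y = sigma0 + k / sqrt(d)
d = 83 um = 8.3e-05 m
sigma_y = 46 + 0.33 / sqrt(8.3e-05)
sigma_y = 82.22 MPa


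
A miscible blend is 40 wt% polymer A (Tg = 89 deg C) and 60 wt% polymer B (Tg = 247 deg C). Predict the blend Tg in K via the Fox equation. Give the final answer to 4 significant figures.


1/Tg = w1/Tg1 + w2/Tg2 (in Kelvin)
Tg1 = 362.15 K, Tg2 = 520.15 K
1/Tg = 0.4/362.15 + 0.6/520.15
Tg = 442.9 K


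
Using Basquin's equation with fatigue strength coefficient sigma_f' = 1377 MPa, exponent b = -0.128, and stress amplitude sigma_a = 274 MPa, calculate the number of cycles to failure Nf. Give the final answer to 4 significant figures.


sigma_a = sigma_f' * (2*Nf)^b
2*Nf = (sigma_a / sigma_f')^(1/b)
2*Nf = (274 / 1377)^(1/-0.128)
2*Nf = 300604
Nf = 150300 cycles


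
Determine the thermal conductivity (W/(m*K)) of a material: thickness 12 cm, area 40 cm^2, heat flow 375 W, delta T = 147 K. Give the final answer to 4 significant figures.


k = Q*L / (A*dT)
L = 0.12 m, A = 4e-03 m^2
k = 375 * 0.12 / (4e-03 * 147)
k = 76.53 W/(m*K)


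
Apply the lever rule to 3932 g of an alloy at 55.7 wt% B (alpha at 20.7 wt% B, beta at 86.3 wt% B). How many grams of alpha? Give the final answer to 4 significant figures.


f_alpha = (C_beta - C0) / (C_beta - C_alpha)
f_alpha = (86.3 - 55.7) / (86.3 - 20.7) = 0.466463
m_alpha = f_alpha * m_total = 0.466463 * 3932 = 1834 g


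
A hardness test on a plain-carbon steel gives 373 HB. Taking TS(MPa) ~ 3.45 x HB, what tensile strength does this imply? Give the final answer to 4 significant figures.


TS (MPa) = 3.45 * HB
TS = 3.45 * 373
TS = 1287 MPa


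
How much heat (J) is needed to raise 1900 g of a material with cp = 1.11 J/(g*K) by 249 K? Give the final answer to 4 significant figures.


Q = m * cp * dT
Q = 1900 * 1.11 * 249
Q = 525100 J


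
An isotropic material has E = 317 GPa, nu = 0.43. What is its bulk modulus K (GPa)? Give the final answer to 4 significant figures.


K = E / (3*(1-2*nu))
K = 317 / (3*(1-2*0.43))
K = 754.8 GPa


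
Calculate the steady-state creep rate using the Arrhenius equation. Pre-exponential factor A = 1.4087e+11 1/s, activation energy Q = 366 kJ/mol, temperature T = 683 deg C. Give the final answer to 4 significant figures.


rate = A * exp(-Q / (R*T))
T = 683 + 273.15 = 956.15 K
rate = 1.4087e+11 * exp(-366e3 / (8.314 * 956.15))
rate = 1.424e-09 1/s


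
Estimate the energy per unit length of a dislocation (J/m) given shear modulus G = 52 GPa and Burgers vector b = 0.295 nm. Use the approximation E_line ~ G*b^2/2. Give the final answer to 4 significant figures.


E = G*b^2/2
b = 0.295 nm = 2.95e-10 m
G = 52 GPa = 5.2e+10 Pa
E = 0.5 * 5.2e+10 * (2.95e-10)^2
E = 2.263e-09 J/m


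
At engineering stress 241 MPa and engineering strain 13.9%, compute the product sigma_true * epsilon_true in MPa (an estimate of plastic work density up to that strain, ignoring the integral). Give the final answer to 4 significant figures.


sigma_true = sigma_eng * (1 + epsilon_eng)
sigma_true = 241 * (1 + 0.139) = 274.499 MPa
epsilon_true = ln(1 + epsilon_eng)
epsilon_true = ln(1 + 0.139) = 0.130151
sigma_true * epsilon_true = 274.499 * 0.130151 = 35.73 MPa


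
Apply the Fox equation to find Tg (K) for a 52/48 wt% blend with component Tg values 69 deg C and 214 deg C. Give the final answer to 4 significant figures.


1/Tg = w1/Tg1 + w2/Tg2 (in Kelvin)
Tg1 = 342.15 K, Tg2 = 487.15 K
1/Tg = 0.52/342.15 + 0.48/487.15
Tg = 399.2 K


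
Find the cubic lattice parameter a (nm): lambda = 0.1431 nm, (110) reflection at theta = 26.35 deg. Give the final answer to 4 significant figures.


d = lambda / (2*sin(theta))
d = 0.1431 / (2*sin(26.35 deg))
d = 0.161202 nm
a = d * sqrt(h^2+k^2+l^2) = 0.161202 * sqrt(2)
a = 0.228 nm


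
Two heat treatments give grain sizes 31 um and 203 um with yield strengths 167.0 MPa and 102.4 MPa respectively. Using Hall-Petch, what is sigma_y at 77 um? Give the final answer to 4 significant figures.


sigma_y = sigma0 + k / sqrt(d)
1/sqrt(d1) = 1/sqrt(3.1e-05) = 179.605;  1/sqrt(d2) = 70.1862
k = (sigma1 - sigma2) / (1/sqrt(d1) - 1/sqrt(d2)) = (167.0 - 102.4) / (179.605 - 70.1862) = 0.590391 MPa*m^0.5
sigma0 = sigma1 - k/sqrt(d1) = 167.0 - 0.590391*179.605 = 60.9627 MPa
sigma_y(d3) = 60.9627 + 0.590391 / sqrt(7.7e-05) = 128.2 MPa


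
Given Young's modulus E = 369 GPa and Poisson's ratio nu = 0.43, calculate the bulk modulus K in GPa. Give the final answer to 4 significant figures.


K = E / (3*(1-2*nu))
K = 369 / (3*(1-2*0.43))
K = 878.6 GPa


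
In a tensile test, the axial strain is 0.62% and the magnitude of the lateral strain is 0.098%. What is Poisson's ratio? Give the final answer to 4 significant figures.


nu = -epsilon_lat / epsilon_axial
Lateral strain is contraction (negative), so using magnitudes:
nu = 0.098 / 0.62
nu = 0.1581


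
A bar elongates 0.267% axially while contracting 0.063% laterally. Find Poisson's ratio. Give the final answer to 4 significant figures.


nu = -epsilon_lat / epsilon_axial
Lateral strain is contraction (negative), so using magnitudes:
nu = 0.063 / 0.267
nu = 0.236


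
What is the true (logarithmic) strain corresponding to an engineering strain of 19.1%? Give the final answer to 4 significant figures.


epsilon_true = ln(1 + epsilon_eng)
epsilon_true = ln(1 + 0.191)
epsilon_true = 0.1748


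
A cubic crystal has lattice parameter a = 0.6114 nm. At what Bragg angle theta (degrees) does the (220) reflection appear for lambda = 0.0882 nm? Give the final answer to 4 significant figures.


d = a / sqrt(h^2+k^2+l^2)
d = 0.6114 / sqrt(8) = 0.216163 nm
lambda = 2*d*sin(theta)  =>  sin(theta) = lambda / (2*d)
sin(theta) = 0.0882 / (2 * 0.216163) = 0.204013
theta = 11.77 deg


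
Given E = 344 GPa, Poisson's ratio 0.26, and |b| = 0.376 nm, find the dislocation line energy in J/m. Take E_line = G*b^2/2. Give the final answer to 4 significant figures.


Step 1: G = E / (2*(1+nu))
G = 344 / (2*(1+0.26)) = 136.508 GPa = 1.36508e+11 Pa
Step 2: E_line = G*b^2/2
b = 0.376 nm = 3.76e-10 m
E_line = 0.5 * 1.36508e+11 * (3.76e-10)^2 = 9.649e-09 J/m


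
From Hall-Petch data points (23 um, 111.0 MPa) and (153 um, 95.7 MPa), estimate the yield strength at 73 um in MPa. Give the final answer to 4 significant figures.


sigma_y = sigma0 + k / sqrt(d)
1/sqrt(d1) = 1/sqrt(2.3e-05) = 208.514;  1/sqrt(d2) = 80.8452
k = (sigma1 - sigma2) / (1/sqrt(d1) - 1/sqrt(d2)) = (111.0 - 95.7) / (208.514 - 80.8452) = 0.119841 MPa*m^0.5
sigma0 = sigma1 - k/sqrt(d1) = 111.0 - 0.119841*208.514 = 86.0114 MPa
sigma_y(d3) = 86.0114 + 0.119841 / sqrt(7.3e-05) = 100 MPa


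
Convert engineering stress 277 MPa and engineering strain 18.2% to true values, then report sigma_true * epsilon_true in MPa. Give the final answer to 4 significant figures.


sigma_true = sigma_eng * (1 + epsilon_eng)
sigma_true = 277 * (1 + 0.182) = 327.414 MPa
epsilon_true = ln(1 + epsilon_eng)
epsilon_true = ln(1 + 0.182) = 0.167208
sigma_true * epsilon_true = 327.414 * 0.167208 = 54.75 MPa


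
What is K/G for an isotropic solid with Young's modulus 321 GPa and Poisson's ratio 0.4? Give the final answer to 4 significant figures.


G = E / (2*(1+nu))
G = 321 / (2*(1+0.4)) = 114.643 GPa
K = E / (3*(1-2*nu))
K = 321 / (3*(1-2*0.4)) = 535 GPa
K/G = 535 / 114.643 = 4.667


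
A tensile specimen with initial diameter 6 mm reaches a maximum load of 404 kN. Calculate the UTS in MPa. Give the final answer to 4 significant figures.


A0 = pi*(d/2)^2 = pi*(6/2)^2 = 28.2743 mm^2
UTS = F_max / A0 = 404*1000 / 28.2743
UTS = 14290 MPa


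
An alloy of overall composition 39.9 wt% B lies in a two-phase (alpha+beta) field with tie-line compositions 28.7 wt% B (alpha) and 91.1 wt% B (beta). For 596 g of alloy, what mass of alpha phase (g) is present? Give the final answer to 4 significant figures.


f_alpha = (C_beta - C0) / (C_beta - C_alpha)
f_alpha = (91.1 - 39.9) / (91.1 - 28.7) = 0.820513
m_alpha = f_alpha * m_total = 0.820513 * 596 = 489 g


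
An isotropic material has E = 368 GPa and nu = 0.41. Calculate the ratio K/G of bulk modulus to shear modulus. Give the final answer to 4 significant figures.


G = E / (2*(1+nu))
G = 368 / (2*(1+0.41)) = 130.496 GPa
K = E / (3*(1-2*nu))
K = 368 / (3*(1-2*0.41)) = 681.481 GPa
K/G = 681.481 / 130.496 = 5.222


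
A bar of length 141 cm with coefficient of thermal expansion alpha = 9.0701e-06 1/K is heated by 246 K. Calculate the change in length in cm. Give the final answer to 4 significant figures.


dL = L0 * alpha * dT
dL = 141 * 9.0701e-06 * 246
dL = 0.3146 cm


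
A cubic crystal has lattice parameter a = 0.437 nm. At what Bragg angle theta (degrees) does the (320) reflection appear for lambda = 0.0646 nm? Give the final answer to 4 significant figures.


d = a / sqrt(h^2+k^2+l^2)
d = 0.437 / sqrt(13) = 0.121202 nm
lambda = 2*d*sin(theta)  =>  sin(theta) = lambda / (2*d)
sin(theta) = 0.0646 / (2 * 0.121202) = 0.266497
theta = 15.46 deg


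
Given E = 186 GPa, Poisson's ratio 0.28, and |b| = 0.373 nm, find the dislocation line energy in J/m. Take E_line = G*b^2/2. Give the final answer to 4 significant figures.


Step 1: G = E / (2*(1+nu))
G = 186 / (2*(1+0.28)) = 72.6563 GPa = 7.26563e+10 Pa
Step 2: E_line = G*b^2/2
b = 0.373 nm = 3.73e-10 m
E_line = 0.5 * 7.26563e+10 * (3.73e-10)^2 = 5.054e-09 J/m


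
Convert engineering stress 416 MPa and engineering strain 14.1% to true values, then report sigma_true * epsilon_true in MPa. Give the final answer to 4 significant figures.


sigma_true = sigma_eng * (1 + epsilon_eng)
sigma_true = 416 * (1 + 0.141) = 474.656 MPa
epsilon_true = ln(1 + epsilon_eng)
epsilon_true = ln(1 + 0.141) = 0.131905
sigma_true * epsilon_true = 474.656 * 0.131905 = 62.61 MPa


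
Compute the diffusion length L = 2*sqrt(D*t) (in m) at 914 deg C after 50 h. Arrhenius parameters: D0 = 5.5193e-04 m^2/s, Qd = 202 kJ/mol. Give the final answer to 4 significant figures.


Step 1: D = D0 * exp(-Qd/(R*T))
T = 1187.15 K
D = 5.5193e-04 * exp(-202e3 / (8.314 * 1187.15)) = 7.13767e-13 m^2/s
Step 2: L = 2*sqrt(D*t)
t = 50 h = 180000 s
L = 2*sqrt(7.13767e-13 * 180000) = 7.169e-04 m


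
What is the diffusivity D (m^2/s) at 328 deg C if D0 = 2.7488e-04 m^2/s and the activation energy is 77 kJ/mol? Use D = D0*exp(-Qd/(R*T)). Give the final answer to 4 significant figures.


D = D0 * exp(-Qd / (R*T))
T = 601.15 K
D = 2.7488e-04 * exp(-77e3 / (8.314 * 601.15))
D = 5.601e-11 m^2/s


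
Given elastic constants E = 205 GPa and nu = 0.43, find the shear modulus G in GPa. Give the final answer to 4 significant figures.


G = E / (2*(1+nu))
G = 205 / (2*(1+0.43))
G = 71.68 GPa


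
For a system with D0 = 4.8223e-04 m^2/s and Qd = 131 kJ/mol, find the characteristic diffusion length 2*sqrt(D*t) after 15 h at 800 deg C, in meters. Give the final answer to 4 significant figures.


Step 1: D = D0 * exp(-Qd/(R*T))
T = 1073.15 K
D = 4.8223e-04 * exp(-131e3 / (8.314 * 1073.15)) = 2.02634e-10 m^2/s
Step 2: L = 2*sqrt(D*t)
t = 15 h = 54000 s
L = 2*sqrt(2.02634e-10 * 54000) = 6.616e-03 m


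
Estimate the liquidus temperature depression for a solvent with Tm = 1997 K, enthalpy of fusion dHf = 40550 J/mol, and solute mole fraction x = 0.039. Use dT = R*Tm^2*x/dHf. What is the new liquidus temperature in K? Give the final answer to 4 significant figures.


dT = R*Tm^2*x / dHf
dT = 8.314 * 1997^2 * 0.039 / 40550
dT = 31.8889 K
T_new = 1997 - 31.8889 = 1965 K


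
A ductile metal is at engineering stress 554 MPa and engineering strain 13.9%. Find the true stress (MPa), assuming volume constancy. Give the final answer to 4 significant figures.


sigma_true = sigma_eng * (1 + epsilon_eng)
sigma_true = 554 * (1 + 0.139)
sigma_true = 631 MPa


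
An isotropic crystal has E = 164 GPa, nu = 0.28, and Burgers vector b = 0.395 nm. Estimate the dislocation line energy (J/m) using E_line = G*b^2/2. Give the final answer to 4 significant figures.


Step 1: G = E / (2*(1+nu))
G = 164 / (2*(1+0.28)) = 64.0625 GPa = 6.40625e+10 Pa
Step 2: E_line = G*b^2/2
b = 0.395 nm = 3.95e-10 m
E_line = 0.5 * 6.40625e+10 * (3.95e-10)^2 = 4.998e-09 J/m


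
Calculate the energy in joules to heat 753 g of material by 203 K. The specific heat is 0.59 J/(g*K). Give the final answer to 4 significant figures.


Q = m * cp * dT
Q = 753 * 0.59 * 203
Q = 90190 J


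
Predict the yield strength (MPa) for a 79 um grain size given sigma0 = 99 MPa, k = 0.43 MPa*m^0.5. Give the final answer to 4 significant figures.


sigma_y = sigma0 + k / sqrt(d)
d = 79 um = 7.9e-05 m
sigma_y = 99 + 0.43 / sqrt(7.9e-05)
sigma_y = 147.4 MPa


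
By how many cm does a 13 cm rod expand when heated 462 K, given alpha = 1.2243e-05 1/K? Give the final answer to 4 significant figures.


dL = L0 * alpha * dT
dL = 13 * 1.2243e-05 * 462
dL = 0.07353 cm


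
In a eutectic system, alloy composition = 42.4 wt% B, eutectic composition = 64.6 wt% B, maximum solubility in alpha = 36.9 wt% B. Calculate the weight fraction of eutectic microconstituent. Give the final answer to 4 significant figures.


f_primary = (C_e - C0) / (C_e - C_alpha_max)
f_primary = (64.6 - 42.4) / (64.6 - 36.9)
f_primary = 0.801444
f_eutectic = 1 - 0.801444 = 0.1986


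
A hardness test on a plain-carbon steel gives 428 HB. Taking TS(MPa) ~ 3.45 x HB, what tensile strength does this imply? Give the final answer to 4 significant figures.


TS (MPa) = 3.45 * HB
TS = 3.45 * 428
TS = 1477 MPa


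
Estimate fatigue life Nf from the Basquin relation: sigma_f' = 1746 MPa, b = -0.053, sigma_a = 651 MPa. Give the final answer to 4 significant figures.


sigma_a = sigma_f' * (2*Nf)^b
2*Nf = (sigma_a / sigma_f')^(1/b)
2*Nf = (651 / 1746)^(1/-0.053)
2*Nf = 1.21398e+08
Nf = 6.07e+07 cycles


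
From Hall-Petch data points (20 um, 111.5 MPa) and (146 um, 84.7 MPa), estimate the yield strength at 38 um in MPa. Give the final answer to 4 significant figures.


sigma_y = sigma0 + k / sqrt(d)
1/sqrt(d1) = 1/sqrt(2e-05) = 223.607;  1/sqrt(d2) = 82.7606
k = (sigma1 - sigma2) / (1/sqrt(d1) - 1/sqrt(d2)) = (111.5 - 84.7) / (223.607 - 82.7606) = 0.190278 MPa*m^0.5
sigma0 = sigma1 - k/sqrt(d1) = 111.5 - 0.190278*223.607 = 68.9524 MPa
sigma_y(d3) = 68.9524 + 0.190278 / sqrt(3.8e-05) = 99.82 MPa


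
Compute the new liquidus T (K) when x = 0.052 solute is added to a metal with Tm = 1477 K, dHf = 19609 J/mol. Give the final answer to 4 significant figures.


dT = R*Tm^2*x / dHf
dT = 8.314 * 1477^2 * 0.052 / 19609
dT = 48.0971 K
T_new = 1477 - 48.0971 = 1429 K


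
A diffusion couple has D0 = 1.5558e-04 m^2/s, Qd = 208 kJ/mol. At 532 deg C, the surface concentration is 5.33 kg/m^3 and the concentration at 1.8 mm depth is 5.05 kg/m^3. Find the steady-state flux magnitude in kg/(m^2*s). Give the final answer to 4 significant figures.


Step 1: D = D0 * exp(-Qd/(R*T))
T = 532 + 273.15 = 805.15 K
D = 1.5558e-04 * exp(-208e3 / (8.314 * 805.15)) = 4.98114e-18 m^2/s
Step 2: J = D * (C1 - C2) / dx
J = 4.98114e-18 * (5.33 - 5.05) / 1.8e-03
J = 7.748e-16 kg/(m^2*s)


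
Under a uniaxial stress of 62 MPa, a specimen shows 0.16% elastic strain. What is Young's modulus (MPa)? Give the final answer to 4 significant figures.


E = sigma / epsilon
epsilon = 0.16% = 1.6e-03
E = 62 / 1.6e-03
E = 38750 MPa


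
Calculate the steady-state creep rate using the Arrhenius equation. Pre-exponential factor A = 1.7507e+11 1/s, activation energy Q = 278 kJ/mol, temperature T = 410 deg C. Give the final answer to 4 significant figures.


rate = A * exp(-Q / (R*T))
T = 410 + 273.15 = 683.15 K
rate = 1.7507e+11 * exp(-278e3 / (8.314 * 683.15))
rate = 9.686e-11 1/s


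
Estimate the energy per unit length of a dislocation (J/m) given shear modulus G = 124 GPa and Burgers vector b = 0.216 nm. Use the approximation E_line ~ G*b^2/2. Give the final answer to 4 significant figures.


E = G*b^2/2
b = 0.216 nm = 2.16e-10 m
G = 124 GPa = 1.24e+11 Pa
E = 0.5 * 1.24e+11 * (2.16e-10)^2
E = 2.893e-09 J/m


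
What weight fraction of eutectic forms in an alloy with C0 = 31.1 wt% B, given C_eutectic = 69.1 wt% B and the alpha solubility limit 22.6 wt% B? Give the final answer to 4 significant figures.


f_primary = (C_e - C0) / (C_e - C_alpha_max)
f_primary = (69.1 - 31.1) / (69.1 - 22.6)
f_primary = 0.817204
f_eutectic = 1 - 0.817204 = 0.1828


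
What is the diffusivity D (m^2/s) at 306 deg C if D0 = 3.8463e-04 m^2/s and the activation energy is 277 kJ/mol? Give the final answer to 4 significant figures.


D = D0 * exp(-Qd / (R*T))
T = 579.15 K
D = 3.8463e-04 * exp(-277e3 / (8.314 * 579.15))
D = 3.99e-29 m^2/s


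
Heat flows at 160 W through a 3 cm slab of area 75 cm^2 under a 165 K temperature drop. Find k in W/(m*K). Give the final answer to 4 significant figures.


k = Q*L / (A*dT)
L = 0.03 m, A = 7.5e-03 m^2
k = 160 * 0.03 / (7.5e-03 * 165)
k = 3.879 W/(m*K)


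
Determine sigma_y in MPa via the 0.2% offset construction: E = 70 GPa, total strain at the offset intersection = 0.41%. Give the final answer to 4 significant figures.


Offset strain = 0.002
Elastic strain at yield = total_strain - offset = 4.1e-03 - 0.002 = 2.1e-03
sigma_y = E * elastic_strain = 70000 * 2.1e-03
sigma_y = 147 MPa


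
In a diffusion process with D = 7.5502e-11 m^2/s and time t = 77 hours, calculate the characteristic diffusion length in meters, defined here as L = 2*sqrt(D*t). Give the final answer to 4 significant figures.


t = 77 hr = 277200 s
Diffusion length = 2*sqrt(D*t)
= 2*sqrt(7.5502e-11 * 277200)
= 9.15e-03 m


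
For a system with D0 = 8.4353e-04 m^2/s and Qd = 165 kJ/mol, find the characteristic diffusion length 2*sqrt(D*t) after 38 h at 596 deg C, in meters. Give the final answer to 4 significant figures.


Step 1: D = D0 * exp(-Qd/(R*T))
T = 869.15 K
D = 8.4353e-04 * exp(-165e3 / (8.314 * 869.15)) = 1.02208e-13 m^2/s
Step 2: L = 2*sqrt(D*t)
t = 38 h = 136800 s
L = 2*sqrt(1.02208e-13 * 136800) = 2.365e-04 m


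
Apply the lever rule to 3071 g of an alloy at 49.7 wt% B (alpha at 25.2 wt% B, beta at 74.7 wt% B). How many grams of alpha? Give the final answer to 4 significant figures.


f_alpha = (C_beta - C0) / (C_beta - C_alpha)
f_alpha = (74.7 - 49.7) / (74.7 - 25.2) = 0.505051
m_alpha = f_alpha * m_total = 0.505051 * 3071 = 1551 g


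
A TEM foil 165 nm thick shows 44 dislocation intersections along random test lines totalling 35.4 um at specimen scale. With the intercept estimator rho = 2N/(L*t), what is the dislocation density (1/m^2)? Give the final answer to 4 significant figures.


rho = 2N / (L * t)
L = 35.4 um = 3.54e-05 m, t = 165 nm = 1.65e-07 m
rho = 2 * 44 / (3.54e-05 * 1.65e-07)
rho = 1.507e+13 1/m^2


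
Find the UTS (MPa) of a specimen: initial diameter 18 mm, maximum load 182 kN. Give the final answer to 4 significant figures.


A0 = pi*(d/2)^2 = pi*(18/2)^2 = 254.469 mm^2
UTS = F_max / A0 = 182*1000 / 254.469
UTS = 715.2 MPa


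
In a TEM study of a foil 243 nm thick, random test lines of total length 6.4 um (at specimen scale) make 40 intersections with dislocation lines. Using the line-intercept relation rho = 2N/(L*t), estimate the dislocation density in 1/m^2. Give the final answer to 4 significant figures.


rho = 2N / (L * t)
L = 6.4 um = 6.4e-06 m, t = 243 nm = 2.43e-07 m
rho = 2 * 40 / (6.4e-06 * 2.43e-07)
rho = 5.144e+13 1/m^2


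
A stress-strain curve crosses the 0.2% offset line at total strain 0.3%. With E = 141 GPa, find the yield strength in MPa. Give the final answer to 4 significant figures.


Offset strain = 0.002
Elastic strain at yield = total_strain - offset = 3e-03 - 0.002 = 1e-03
sigma_y = E * elastic_strain = 141000 * 1e-03
sigma_y = 141 MPa


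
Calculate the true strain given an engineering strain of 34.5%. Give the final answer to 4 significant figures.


epsilon_true = ln(1 + epsilon_eng)
epsilon_true = ln(1 + 0.345)
epsilon_true = 0.2964


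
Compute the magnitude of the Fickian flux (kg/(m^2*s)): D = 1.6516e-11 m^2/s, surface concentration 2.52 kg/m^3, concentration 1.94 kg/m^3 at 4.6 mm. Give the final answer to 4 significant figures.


J = -D * (dC/dx) = D * (C1 - C2) / dx
J = 1.6516e-11 * (2.52 - 1.94) / 4.6e-03
J = 2.082e-09 kg/(m^2*s)


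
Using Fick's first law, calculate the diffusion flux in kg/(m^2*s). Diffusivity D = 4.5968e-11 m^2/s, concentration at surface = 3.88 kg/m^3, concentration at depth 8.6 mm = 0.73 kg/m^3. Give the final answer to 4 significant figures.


J = -D * (dC/dx) = D * (C1 - C2) / dx
J = 4.5968e-11 * (3.88 - 0.73) / 8.6e-03
J = 1.684e-08 kg/(m^2*s)


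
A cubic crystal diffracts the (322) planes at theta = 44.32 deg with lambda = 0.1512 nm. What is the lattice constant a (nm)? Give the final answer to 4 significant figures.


d = lambda / (2*sin(theta))
d = 0.1512 / (2*sin(44.32 deg))
d = 0.108206 nm
a = d * sqrt(h^2+k^2+l^2) = 0.108206 * sqrt(17)
a = 0.4461 nm


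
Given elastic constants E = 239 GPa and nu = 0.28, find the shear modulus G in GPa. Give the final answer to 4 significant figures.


G = E / (2*(1+nu))
G = 239 / (2*(1+0.28))
G = 93.36 GPa


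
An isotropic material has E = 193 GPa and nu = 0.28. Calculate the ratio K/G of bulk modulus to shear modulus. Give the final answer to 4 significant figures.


G = E / (2*(1+nu))
G = 193 / (2*(1+0.28)) = 75.3906 GPa
K = E / (3*(1-2*nu))
K = 193 / (3*(1-2*0.28)) = 146.212 GPa
K/G = 146.212 / 75.3906 = 1.939


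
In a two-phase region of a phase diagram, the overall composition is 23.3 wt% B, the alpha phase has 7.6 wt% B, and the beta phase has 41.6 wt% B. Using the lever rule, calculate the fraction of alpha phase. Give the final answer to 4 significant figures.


f_alpha = (C_beta - C0) / (C_beta - C_alpha)
f_alpha = (41.6 - 23.3) / (41.6 - 7.6)
f_alpha = 0.5382


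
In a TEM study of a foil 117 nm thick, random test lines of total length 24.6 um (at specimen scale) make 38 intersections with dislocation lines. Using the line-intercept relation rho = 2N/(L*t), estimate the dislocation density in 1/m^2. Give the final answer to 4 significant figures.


rho = 2N / (L * t)
L = 24.6 um = 2.46e-05 m, t = 117 nm = 1.17e-07 m
rho = 2 * 38 / (2.46e-05 * 1.17e-07)
rho = 2.641e+13 1/m^2


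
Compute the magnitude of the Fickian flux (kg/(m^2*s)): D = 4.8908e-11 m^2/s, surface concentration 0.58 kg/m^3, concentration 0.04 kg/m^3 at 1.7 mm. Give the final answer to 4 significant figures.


J = -D * (dC/dx) = D * (C1 - C2) / dx
J = 4.8908e-11 * (0.58 - 0.04) / 1.7e-03
J = 1.554e-08 kg/(m^2*s)


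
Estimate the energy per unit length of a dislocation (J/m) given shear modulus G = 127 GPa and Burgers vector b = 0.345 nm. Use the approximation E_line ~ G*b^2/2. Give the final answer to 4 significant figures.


E = G*b^2/2
b = 0.345 nm = 3.45e-10 m
G = 127 GPa = 1.27e+11 Pa
E = 0.5 * 1.27e+11 * (3.45e-10)^2
E = 7.558e-09 J/m


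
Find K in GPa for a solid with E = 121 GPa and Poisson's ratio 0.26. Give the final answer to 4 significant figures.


K = E / (3*(1-2*nu))
K = 121 / (3*(1-2*0.26))
K = 84.03 GPa


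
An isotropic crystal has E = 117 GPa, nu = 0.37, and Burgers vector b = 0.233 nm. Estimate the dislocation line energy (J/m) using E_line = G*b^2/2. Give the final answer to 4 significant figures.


Step 1: G = E / (2*(1+nu))
G = 117 / (2*(1+0.37)) = 42.7007 GPa = 4.27007e+10 Pa
Step 2: E_line = G*b^2/2
b = 0.233 nm = 2.33e-10 m
E_line = 0.5 * 4.27007e+10 * (2.33e-10)^2 = 1.159e-09 J/m


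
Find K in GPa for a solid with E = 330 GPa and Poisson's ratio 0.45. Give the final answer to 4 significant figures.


K = E / (3*(1-2*nu))
K = 330 / (3*(1-2*0.45))
K = 1100 GPa


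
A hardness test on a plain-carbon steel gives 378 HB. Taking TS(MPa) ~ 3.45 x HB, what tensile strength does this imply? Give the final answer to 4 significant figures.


TS (MPa) = 3.45 * HB
TS = 3.45 * 378
TS = 1304 MPa


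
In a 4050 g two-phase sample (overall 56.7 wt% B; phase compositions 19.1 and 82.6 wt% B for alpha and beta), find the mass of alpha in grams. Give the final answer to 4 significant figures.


f_alpha = (C_beta - C0) / (C_beta - C_alpha)
f_alpha = (82.6 - 56.7) / (82.6 - 19.1) = 0.407874
m_alpha = f_alpha * m_total = 0.407874 * 4050 = 1652 g


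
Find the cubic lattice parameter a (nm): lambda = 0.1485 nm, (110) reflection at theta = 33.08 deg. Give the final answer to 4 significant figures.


d = lambda / (2*sin(theta))
d = 0.1485 / (2*sin(33.08 deg))
d = 0.136036 nm
a = d * sqrt(h^2+k^2+l^2) = 0.136036 * sqrt(2)
a = 0.1924 nm


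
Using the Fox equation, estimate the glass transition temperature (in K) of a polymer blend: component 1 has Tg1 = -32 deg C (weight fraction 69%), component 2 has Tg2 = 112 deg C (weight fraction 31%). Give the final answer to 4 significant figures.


1/Tg = w1/Tg1 + w2/Tg2 (in Kelvin)
Tg1 = 241.15 K, Tg2 = 385.15 K
1/Tg = 0.69/241.15 + 0.31/385.15
Tg = 272.8 K


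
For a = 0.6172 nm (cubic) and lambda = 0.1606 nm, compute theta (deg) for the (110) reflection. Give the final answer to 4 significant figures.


d = a / sqrt(h^2+k^2+l^2)
d = 0.6172 / sqrt(2) = 0.436426 nm
lambda = 2*d*sin(theta)  =>  sin(theta) = lambda / (2*d)
sin(theta) = 0.1606 / (2 * 0.436426) = 0.183994
theta = 10.6 deg


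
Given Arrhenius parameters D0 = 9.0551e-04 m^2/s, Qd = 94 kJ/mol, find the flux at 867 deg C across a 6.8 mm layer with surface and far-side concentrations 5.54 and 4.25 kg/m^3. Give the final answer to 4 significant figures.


Step 1: D = D0 * exp(-Qd/(R*T))
T = 867 + 273.15 = 1140.15 K
D = 9.0551e-04 * exp(-94e3 / (8.314 * 1140.15)) = 4.46928e-08 m^2/s
Step 2: J = D * (C1 - C2) / dx
J = 4.46928e-08 * (5.54 - 4.25) / 6.8e-03
J = 8.478e-06 kg/(m^2*s)


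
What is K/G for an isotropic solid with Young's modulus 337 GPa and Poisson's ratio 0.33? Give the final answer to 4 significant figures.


G = E / (2*(1+nu))
G = 337 / (2*(1+0.33)) = 126.692 GPa
K = E / (3*(1-2*nu))
K = 337 / (3*(1-2*0.33)) = 330.392 GPa
K/G = 330.392 / 126.692 = 2.608


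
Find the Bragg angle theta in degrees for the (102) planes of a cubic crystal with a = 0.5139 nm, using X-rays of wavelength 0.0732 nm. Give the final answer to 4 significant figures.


d = a / sqrt(h^2+k^2+l^2)
d = 0.5139 / sqrt(5) = 0.229823 nm
lambda = 2*d*sin(theta)  =>  sin(theta) = lambda / (2*d)
sin(theta) = 0.0732 / (2 * 0.229823) = 0.159253
theta = 9.164 deg


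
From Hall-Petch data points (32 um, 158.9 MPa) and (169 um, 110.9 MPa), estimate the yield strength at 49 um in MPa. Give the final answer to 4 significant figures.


sigma_y = sigma0 + k / sqrt(d)
1/sqrt(d1) = 1/sqrt(3.2e-05) = 176.777;  1/sqrt(d2) = 76.9231
k = (sigma1 - sigma2) / (1/sqrt(d1) - 1/sqrt(d2)) = (158.9 - 110.9) / (176.777 - 76.9231) = 0.480704 MPa*m^0.5
sigma0 = sigma1 - k/sqrt(d1) = 158.9 - 0.480704*176.777 = 73.9228 MPa
sigma_y(d3) = 73.9228 + 0.480704 / sqrt(4.9e-05) = 142.6 MPa


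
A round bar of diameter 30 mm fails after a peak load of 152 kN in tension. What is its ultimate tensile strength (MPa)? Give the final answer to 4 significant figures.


A0 = pi*(d/2)^2 = pi*(30/2)^2 = 706.858 mm^2
UTS = F_max / A0 = 152*1000 / 706.858
UTS = 215 MPa


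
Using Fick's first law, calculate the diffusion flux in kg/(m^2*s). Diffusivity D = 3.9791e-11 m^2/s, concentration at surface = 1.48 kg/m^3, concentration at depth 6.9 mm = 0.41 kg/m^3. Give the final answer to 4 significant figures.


J = -D * (dC/dx) = D * (C1 - C2) / dx
J = 3.9791e-11 * (1.48 - 0.41) / 6.9e-03
J = 6.17e-09 kg/(m^2*s)


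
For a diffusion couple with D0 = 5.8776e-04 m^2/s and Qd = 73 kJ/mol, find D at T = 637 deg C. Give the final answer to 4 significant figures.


D = D0 * exp(-Qd / (R*T))
T = 910.15 K
D = 5.8776e-04 * exp(-73e3 / (8.314 * 910.15))
D = 3.797e-08 m^2/s


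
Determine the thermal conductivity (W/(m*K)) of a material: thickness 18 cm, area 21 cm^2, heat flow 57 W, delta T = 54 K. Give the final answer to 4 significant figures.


k = Q*L / (A*dT)
L = 0.18 m, A = 2.1e-03 m^2
k = 57 * 0.18 / (2.1e-03 * 54)
k = 90.48 W/(m*K)


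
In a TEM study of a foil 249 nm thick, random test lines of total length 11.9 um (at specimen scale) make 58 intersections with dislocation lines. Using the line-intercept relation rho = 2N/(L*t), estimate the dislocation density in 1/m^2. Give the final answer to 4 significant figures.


rho = 2N / (L * t)
L = 11.9 um = 1.19e-05 m, t = 249 nm = 2.49e-07 m
rho = 2 * 58 / (1.19e-05 * 2.49e-07)
rho = 3.915e+13 1/m^2


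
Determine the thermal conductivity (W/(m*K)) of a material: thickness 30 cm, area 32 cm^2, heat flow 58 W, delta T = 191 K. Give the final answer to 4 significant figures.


k = Q*L / (A*dT)
L = 0.3 m, A = 3.2e-03 m^2
k = 58 * 0.3 / (3.2e-03 * 191)
k = 28.47 W/(m*K)
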